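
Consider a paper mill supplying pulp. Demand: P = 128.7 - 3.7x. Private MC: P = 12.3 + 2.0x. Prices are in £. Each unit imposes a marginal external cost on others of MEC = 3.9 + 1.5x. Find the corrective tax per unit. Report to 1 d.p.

Social marginal cost = private MC + MEC = 16.2 + 3.5x.
Set SMC = demand: 16.2 + 3.5x = 128.7 - 3.7x → x* = 15.6250.
The Pigouvian tax equals MEC at x*: 3.9 + 1.5×15.6250 = 27.3375.

tax = £27.3 per unit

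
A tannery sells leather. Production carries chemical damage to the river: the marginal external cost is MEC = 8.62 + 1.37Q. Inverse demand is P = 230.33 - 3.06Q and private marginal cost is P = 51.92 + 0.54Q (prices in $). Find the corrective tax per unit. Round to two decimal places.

Social marginal cost = private MC + MEC = 60.54 + 1.91Q.
Set SMC = demand: 60.54 + 1.91Q = 230.33 - 3.06Q → Q* = 34.1630.
The Pigouvian tax equals MEC at Q*: 8.62 + 1.37×34.1630 = 55.4233.

tax = $55.42 per unit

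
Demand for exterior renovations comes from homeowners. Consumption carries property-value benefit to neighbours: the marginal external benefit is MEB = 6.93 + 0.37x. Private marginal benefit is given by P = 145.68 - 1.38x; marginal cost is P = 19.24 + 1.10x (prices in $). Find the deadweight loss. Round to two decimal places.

DWL = $157.66

Market equilibrium (private): 19.24 + 1.10x = 145.68 - 1.38x → x_m = 50.9839.
Social marginal benefit = demand + MEB = 152.61 - 1.01x.
Set SMB = MC: 152.61 - 1.01x = 19.24 + 1.10x → x* = 63.2085.
Between x* and x_m the wedge SMB − MC runs linearly from 0 to MEB(x_m), so the loss is a triangle.
DWL = ½ × 12.2246 × 25.7940 = 157.6607.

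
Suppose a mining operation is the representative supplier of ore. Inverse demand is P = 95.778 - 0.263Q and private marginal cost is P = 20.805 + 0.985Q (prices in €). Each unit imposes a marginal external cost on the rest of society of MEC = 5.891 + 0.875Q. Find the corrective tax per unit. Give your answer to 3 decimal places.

tax = €34.363 per unit

Social marginal cost = private MC + MEC = 26.696 + 1.860Q.
Set SMC = demand: 26.696 + 1.860Q = 95.778 - 0.263Q → Q* = 32.5398.
The Pigouvian tax equals MEC at Q*: 5.891 + 0.875×32.5398 = 34.3633.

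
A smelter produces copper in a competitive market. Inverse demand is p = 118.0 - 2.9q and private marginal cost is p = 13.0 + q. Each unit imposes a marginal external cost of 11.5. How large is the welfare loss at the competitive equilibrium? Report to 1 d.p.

Market equilibrium (private): 13.0 + q = 118.0 - 2.9q → q_m = 26.9231.
Social marginal cost = private MC + MEC = 24.5 + q.
Set SMC = demand: 24.5 + q = 118.0 - 2.9q → q* = 23.9744.
The loss is the area between SMC and demand from q* to q_m; with linear curves that's a triangle of height MEC(q_m).
DWL = ½ × 2.9487 × 11.5000 = 16.9550.

DWL = 17.0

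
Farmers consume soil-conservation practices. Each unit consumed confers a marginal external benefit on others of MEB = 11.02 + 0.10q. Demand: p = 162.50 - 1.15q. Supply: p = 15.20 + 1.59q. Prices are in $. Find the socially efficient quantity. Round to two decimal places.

Social marginal benefit = demand + MEB = 173.52 - 1.05q.
Set SMB = MC: 173.52 - 1.05q = 15.20 + 1.59q → q* = 59.9697.

q* = 59.97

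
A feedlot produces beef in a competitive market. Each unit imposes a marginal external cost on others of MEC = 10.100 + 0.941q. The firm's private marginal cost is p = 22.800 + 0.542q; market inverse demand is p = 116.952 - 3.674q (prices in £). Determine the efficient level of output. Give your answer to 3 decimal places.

Social marginal cost = private MC + MEC = 32.900 + 1.483q.
Set SMC = demand: 32.900 + 1.483q = 116.952 - 3.674q → q* = 16.2986.

q* = 16.299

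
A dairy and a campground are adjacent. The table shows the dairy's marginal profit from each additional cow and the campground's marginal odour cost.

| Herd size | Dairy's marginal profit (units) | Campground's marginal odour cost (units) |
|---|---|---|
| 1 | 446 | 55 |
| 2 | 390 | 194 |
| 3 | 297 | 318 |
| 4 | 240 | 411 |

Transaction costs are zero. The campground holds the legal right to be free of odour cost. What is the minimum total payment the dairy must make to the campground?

249

Efficient level: marginal profit ≥ marginal odour cost through level 2, so k* = 2.
With the campground holding the right, the dairy must at least compensate total damage at k*: 55 + 194 = 249.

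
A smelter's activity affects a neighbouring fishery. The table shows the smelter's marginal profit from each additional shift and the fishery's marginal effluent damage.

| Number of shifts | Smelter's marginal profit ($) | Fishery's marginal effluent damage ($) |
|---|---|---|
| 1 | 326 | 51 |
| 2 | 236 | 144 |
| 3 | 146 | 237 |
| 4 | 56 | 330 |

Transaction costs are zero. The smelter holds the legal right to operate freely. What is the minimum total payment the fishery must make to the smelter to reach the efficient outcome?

Left alone the smelter would choose level 4 (marginal profit stays positive).
Efficient level: k* = 2 (marginal profit ≥ marginal effluent damage through 2).
The fishery must at least cover the smelter's forgone profit from cutting 4→2: 146 + 56 = 202.

$202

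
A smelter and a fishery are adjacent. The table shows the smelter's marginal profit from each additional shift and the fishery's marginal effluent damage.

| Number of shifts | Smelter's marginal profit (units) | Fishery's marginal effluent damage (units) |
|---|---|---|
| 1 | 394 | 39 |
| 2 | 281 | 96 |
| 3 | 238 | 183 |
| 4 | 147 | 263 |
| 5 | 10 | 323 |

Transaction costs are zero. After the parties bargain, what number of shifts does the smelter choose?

3

Bargaining reaches the level where marginal profit last exceeds marginal effluent damage.
That holds through level 3 (238 ≥ 183) but not at 4 (147 < 263).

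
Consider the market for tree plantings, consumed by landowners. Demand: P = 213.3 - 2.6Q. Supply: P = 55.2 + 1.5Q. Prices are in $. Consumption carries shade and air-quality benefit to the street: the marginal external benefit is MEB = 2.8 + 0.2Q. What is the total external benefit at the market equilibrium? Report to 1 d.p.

Market equilibrium (private): 55.2 + 1.5Q = 213.3 - 2.6Q → Q_m = 38.5610.
Total external benefit = ∫₀^{Q_m} (2.8 + 0.2Q) dQ = 2.8×38.5610 + ½×0.2×38.5610² = 256.6659.

$256.7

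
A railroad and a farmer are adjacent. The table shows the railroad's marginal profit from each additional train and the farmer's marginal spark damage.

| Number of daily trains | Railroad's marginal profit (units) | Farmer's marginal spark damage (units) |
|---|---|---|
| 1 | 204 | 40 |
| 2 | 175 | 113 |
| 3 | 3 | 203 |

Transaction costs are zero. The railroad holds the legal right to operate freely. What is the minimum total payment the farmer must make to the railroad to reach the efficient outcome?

3

Left alone the railroad would choose level 3 (marginal profit stays positive).
Efficient level: k* = 2 (marginal profit ≥ marginal spark damage through 2).
The farmer must at least cover the railroad's forgone profit from cutting 3→2: 3 = 3.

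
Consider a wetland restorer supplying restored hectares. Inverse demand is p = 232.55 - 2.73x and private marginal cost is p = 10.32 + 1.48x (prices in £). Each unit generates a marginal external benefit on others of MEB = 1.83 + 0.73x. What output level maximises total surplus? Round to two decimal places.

Social marginal cost = private MC − MEB = 8.49 + 0.75x.
Set SMC = demand: 8.49 + 0.75x = 232.55 - 2.73x → x* = 64.3851.

x* = 64.39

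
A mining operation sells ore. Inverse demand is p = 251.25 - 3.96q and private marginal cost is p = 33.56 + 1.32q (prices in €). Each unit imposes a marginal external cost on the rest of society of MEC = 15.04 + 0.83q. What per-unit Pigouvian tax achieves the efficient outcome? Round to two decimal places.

tax = €42.57 per unit

Social marginal cost = private MC + MEC = 48.60 + 2.15q.
Set SMC = demand: 48.60 + 2.15q = 251.25 - 3.96q → q* = 33.1669.
The Pigouvian tax equals MEC at q*: 15.04 + 0.83×33.1669 = 42.5685.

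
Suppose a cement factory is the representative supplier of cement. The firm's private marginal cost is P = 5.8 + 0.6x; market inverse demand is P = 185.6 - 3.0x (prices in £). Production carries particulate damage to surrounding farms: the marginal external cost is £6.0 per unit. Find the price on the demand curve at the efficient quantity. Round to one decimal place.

P = £40.8

Social marginal cost = private MC + MEC = 11.8 + 0.6x.
Set SMC = demand: 11.8 + 0.6x = 185.6 - 3.0x → x* = 48.2778.
Consumer price on the demand curve at x*: 185.6 − 3.0×48.2778 = 40.7666.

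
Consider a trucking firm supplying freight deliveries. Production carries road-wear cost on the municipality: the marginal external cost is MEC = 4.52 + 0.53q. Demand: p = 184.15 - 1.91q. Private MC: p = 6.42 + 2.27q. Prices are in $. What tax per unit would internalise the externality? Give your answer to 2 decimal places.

tax = $24.01 per unit

Social marginal cost = private MC + MEC = 10.94 + 2.80q.
Set SMC = demand: 10.94 + 2.80q = 184.15 - 1.91q → q* = 36.7749.
The Pigouvian tax equals MEC at q*: 4.52 + 0.53×36.7749 = 24.0107.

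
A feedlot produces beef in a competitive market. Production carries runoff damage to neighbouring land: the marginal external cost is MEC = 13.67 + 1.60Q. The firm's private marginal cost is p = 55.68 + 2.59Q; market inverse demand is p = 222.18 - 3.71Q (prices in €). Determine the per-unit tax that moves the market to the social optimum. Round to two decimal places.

Social marginal cost = private MC + MEC = 69.35 + 4.19Q.
Set SMC = demand: 69.35 + 4.19Q = 222.18 - 3.71Q → Q* = 19.3456.
The Pigouvian tax equals MEC at Q*: 13.67 + 1.60×19.3456 = 44.6230.

tax = €44.62 per unit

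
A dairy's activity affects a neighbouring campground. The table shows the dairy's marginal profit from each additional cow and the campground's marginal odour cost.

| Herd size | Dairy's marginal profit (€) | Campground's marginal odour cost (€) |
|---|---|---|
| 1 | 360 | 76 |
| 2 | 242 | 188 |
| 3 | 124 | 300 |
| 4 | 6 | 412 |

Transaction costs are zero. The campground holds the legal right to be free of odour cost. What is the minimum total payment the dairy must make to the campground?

€264

Efficient level: marginal profit ≥ marginal odour cost through level 2, so k* = 2.
With the campground holding the right, the dairy must at least compensate total damage at k*: 76 + 188 = 264.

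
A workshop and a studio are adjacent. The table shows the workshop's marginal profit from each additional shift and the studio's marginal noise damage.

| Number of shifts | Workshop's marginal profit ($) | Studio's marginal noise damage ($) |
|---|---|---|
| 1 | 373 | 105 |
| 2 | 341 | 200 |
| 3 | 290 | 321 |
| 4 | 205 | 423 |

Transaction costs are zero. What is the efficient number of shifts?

Bargaining reaches the level where marginal profit last exceeds marginal noise damage.
That holds through level 2 (341 ≥ 200) but not at 3 (290 < 321).

2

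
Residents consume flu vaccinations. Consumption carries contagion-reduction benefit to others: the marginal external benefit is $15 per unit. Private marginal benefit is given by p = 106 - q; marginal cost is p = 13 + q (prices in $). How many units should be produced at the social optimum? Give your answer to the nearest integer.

Social marginal benefit = demand + MEB = 121 - q.
Set SMB = MC: 121 - q = 13 + q → q* = 54.0000.

q* = 54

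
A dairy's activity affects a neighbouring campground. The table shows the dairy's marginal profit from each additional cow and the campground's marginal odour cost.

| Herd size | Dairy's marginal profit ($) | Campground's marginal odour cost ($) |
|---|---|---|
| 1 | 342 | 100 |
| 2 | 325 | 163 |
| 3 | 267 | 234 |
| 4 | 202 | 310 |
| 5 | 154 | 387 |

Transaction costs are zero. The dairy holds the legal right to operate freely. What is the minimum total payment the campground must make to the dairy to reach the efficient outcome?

Left alone the dairy would choose level 5 (marginal profit stays positive).
Efficient level: k* = 3 (marginal profit ≥ marginal odour cost through 3).
The campground must at least cover the dairy's forgone profit from cutting 5→3: 202 + 154 = 356.

$356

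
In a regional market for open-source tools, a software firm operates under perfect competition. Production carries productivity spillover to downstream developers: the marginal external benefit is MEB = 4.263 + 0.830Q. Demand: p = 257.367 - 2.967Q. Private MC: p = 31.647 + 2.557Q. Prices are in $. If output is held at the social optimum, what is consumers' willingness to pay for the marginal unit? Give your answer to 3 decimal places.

Social marginal cost = private MC − MEB = 27.384 + 1.727Q.
Set SMC = demand: 27.384 + 1.727Q = 257.367 - 2.967Q → Q* = 48.9951.
Consumer price on the demand curve at Q*: 257.367 − 2.967×48.9951 = 111.9985.

P = $111.999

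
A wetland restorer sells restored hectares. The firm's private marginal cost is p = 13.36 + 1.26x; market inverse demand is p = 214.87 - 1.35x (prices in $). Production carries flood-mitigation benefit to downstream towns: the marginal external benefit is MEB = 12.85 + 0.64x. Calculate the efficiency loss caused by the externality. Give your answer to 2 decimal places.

Market equilibrium (private): 13.36 + 1.26x = 214.87 - 1.35x → x_m = 77.2069.
Social marginal cost = private MC − MEB = 0.51 + 0.62x.
Set SMC = demand: 0.51 + 0.62x = 214.87 - 1.35x → x* = 108.8122.
Between x* and x_m the wedge demand − SMC runs linearly from 0 to MEB(x_m), so the loss is a triangle.
DWL = ½ × 31.6053 × 62.2624 = 983.9109.

DWL = $983.91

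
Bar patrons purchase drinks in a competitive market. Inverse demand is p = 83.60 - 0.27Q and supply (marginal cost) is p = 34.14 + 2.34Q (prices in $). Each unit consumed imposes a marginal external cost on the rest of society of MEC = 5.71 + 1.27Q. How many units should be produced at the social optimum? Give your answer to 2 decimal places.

Q* = 11.28

Social marginal benefit = demand − MEC = 77.89 - 1.54Q.
Set SMB = MC: 77.89 - 1.54Q = 34.14 + 2.34Q → Q* = 11.2758.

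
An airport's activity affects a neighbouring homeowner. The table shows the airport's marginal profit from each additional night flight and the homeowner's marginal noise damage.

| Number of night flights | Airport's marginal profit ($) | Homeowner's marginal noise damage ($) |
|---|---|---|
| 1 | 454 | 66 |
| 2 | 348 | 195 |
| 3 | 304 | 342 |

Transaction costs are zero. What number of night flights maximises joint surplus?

2

Bargaining reaches the level where marginal profit last exceeds marginal noise damage.
That holds through level 2 (348 ≥ 195) but not at 3 (304 < 342).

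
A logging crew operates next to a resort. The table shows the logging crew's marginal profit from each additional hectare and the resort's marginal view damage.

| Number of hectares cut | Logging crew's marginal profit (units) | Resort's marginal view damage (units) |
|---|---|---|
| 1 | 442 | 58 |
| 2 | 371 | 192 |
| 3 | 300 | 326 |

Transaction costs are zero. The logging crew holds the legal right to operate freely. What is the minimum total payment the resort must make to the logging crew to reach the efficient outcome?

300

Left alone the logging crew would choose level 3 (marginal profit stays positive).
Efficient level: k* = 2 (marginal profit ≥ marginal view damage through 2).
The resort must at least cover the logging crew's forgone profit from cutting 3→2: 300 = 300.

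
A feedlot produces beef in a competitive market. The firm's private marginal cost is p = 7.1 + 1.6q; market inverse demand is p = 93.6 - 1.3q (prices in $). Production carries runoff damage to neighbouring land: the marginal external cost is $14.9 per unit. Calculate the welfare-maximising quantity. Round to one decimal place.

q* = 24.7

Social marginal cost = private MC + MEC = 22.0 + 1.6q.
Set SMC = demand: 22.0 + 1.6q = 93.6 - 1.3q → q* = 24.6897.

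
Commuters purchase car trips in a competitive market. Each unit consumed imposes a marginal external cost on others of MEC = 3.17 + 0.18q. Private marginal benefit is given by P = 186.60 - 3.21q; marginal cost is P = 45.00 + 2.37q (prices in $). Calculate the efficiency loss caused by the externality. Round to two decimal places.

DWL = $5.20

Market equilibrium (private): 45.00 + 2.37q = 186.60 - 3.21q → q_m = 25.3763.
Social marginal benefit = demand − MEC = 183.43 - 3.39q.
Set SMB = MC: 183.43 - 3.39q = 45.00 + 2.37q → q* = 24.0330.
Between q* and q_m the wedge MC − SMB runs linearly from 0 to MEC(q_m), so the loss is a triangle.
DWL = ½ × 1.3433 × 7.7377 = 5.1970.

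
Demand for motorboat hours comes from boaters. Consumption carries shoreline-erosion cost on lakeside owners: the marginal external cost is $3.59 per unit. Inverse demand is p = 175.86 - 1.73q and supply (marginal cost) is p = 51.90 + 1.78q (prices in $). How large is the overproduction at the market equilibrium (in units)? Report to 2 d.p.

1.02 units

Market equilibrium (private): 51.90 + 1.78q = 175.86 - 1.73q → q_m = 35.3162.
Social marginal benefit = demand − MEC = 172.27 - 1.73q.
Set SMB = MC: 172.27 - 1.73q = 51.90 + 1.78q → q* = 34.2934.
Gap = |35.3162 − 34.2934| = 1.0228.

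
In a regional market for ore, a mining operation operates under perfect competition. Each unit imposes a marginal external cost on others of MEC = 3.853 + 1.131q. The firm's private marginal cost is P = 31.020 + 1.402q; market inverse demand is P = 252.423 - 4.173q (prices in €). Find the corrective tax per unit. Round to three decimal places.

tax = €40.544 per unit

Social marginal cost = private MC + MEC = 34.873 + 2.533q.
Set SMC = demand: 34.873 + 2.533q = 252.423 - 4.173q → q* = 32.4411.
The Pigouvian tax equals MEC at q*: 3.853 + 1.131×32.4411 = 40.5439.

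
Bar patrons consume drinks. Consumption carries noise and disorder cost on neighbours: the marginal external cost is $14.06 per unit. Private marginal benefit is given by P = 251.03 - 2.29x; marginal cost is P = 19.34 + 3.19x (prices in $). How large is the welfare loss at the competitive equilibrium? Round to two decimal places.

DWL = $18.04

Market equilibrium (private): 19.34 + 3.19x = 251.03 - 2.29x → x_m = 42.2792.
Social marginal benefit = demand − MEC = 236.97 - 2.29x.
Set SMB = MC: 236.97 - 2.29x = 19.34 + 3.19x → x* = 39.7135.
Between x* and x_m the wedge MC − SMB runs linearly from 0 to MEC(x_m), so the loss is a triangle.
DWL = ½ × 2.5657 × 14.0600 = 18.0369.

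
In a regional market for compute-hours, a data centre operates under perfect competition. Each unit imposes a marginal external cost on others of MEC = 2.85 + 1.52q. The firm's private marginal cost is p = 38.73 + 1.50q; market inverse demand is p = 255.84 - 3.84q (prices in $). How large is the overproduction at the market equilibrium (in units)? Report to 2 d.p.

Market equilibrium (private): 38.73 + 1.50q = 255.84 - 3.84q → q_m = 40.6573.
Social marginal cost = private MC + MEC = 41.58 + 3.02q.
Set SMC = demand: 41.58 + 3.02q = 255.84 - 3.84q → q* = 31.2332.
Gap = |40.6573 − 31.2332| = 9.4241.

9.42 units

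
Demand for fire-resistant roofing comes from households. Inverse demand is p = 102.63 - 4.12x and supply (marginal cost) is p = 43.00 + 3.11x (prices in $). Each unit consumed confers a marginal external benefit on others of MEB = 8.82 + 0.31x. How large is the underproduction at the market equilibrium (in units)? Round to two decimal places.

1.64 units

Market equilibrium (private): 43.00 + 3.11x = 102.63 - 4.12x → x_m = 8.2476.
Social marginal benefit = demand + MEB = 111.45 - 3.81x.
Set SMB = MC: 111.45 - 3.81x = 43.00 + 3.11x → x* = 9.8916.
Gap = |8.2476 − 9.8916| = 1.6440.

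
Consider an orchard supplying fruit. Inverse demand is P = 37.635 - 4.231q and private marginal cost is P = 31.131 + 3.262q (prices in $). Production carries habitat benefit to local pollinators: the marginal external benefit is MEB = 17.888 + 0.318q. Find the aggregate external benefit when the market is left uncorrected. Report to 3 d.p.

Market equilibrium (private): 31.131 + 3.262q = 37.635 - 4.231q → q_m = 0.8680.
Total external benefit = ∫₀^{q_m} (17.888 + 0.318q) dq = 17.888×0.8680 + ½×0.318×0.8680² = 15.6466.

$15.647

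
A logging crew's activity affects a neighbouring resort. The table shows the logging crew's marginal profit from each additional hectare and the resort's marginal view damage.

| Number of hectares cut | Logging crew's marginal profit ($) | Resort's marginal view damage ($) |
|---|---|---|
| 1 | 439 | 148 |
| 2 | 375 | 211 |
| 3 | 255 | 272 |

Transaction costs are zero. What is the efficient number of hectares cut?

2

Bargaining reaches the level where marginal profit last exceeds marginal view damage.
That holds through level 2 (375 ≥ 211) but not at 3 (255 < 272).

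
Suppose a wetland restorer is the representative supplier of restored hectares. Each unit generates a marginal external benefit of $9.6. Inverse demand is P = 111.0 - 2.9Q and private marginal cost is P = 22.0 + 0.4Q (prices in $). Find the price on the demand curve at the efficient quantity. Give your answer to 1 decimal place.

Social marginal cost = private MC − MEB = 12.4 + 0.4Q.
Set SMC = demand: 12.4 + 0.4Q = 111.0 - 2.9Q → Q* = 29.8788.
Consumer price on the demand curve at Q*: 111.0 − 2.9×29.8788 = 24.3515.

P = $24.4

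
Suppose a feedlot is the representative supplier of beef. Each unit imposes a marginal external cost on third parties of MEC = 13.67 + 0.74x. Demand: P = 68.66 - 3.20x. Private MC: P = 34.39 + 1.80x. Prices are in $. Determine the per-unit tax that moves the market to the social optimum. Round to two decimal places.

Social marginal cost = private MC + MEC = 48.06 + 2.54x.
Set SMC = demand: 48.06 + 2.54x = 68.66 - 3.20x → x* = 3.5889.
The Pigouvian tax equals MEC at x*: 13.67 + 0.74×3.5889 = 16.3258.

tax = $16.33 per unit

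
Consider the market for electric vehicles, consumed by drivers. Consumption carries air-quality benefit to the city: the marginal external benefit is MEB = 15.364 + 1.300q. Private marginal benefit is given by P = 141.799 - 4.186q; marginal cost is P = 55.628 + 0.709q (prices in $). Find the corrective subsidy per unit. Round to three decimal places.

Social marginal benefit = demand + MEB = 157.163 - 2.886q.
Set SMB = MC: 157.163 - 2.886q = 55.628 + 0.709q → q* = 28.2434.
The Pigouvian subsidy equals MEB at q*: 15.364 + 1.300×28.2434 = 52.0804.

subsidy = $52.080 per unit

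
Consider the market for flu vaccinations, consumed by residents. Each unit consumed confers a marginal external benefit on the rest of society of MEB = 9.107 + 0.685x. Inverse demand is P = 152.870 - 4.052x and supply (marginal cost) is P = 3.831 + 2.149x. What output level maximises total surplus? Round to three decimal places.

x* = 28.670

Social marginal benefit = demand + MEB = 161.977 - 3.367x.
Set SMB = MC: 161.977 - 3.367x = 3.831 + 2.149x → x* = 28.6704.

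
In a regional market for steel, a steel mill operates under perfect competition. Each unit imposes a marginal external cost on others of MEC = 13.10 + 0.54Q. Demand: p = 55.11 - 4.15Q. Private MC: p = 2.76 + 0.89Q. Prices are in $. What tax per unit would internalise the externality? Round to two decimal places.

Social marginal cost = private MC + MEC = 15.86 + 1.43Q.
Set SMC = demand: 15.86 + 1.43Q = 55.11 - 4.15Q → Q* = 7.0341.
The Pigouvian tax equals MEC at Q*: 13.10 + 0.54×7.0341 = 16.8984.

tax = $16.90 per unit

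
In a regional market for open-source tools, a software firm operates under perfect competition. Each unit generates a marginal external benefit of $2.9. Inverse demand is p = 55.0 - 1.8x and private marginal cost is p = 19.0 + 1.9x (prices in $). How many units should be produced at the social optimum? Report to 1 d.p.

x* = 10.5

Social marginal cost = private MC − MEB = 16.1 + 1.9x.
Set SMC = demand: 16.1 + 1.9x = 55.0 - 1.8x → x* = 10.5135.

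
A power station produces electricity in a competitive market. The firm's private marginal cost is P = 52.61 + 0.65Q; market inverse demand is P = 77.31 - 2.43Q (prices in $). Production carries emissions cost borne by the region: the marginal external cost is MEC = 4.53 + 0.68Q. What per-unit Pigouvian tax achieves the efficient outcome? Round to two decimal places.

Social marginal cost = private MC + MEC = 57.14 + 1.33Q.
Set SMC = demand: 57.14 + 1.33Q = 77.31 - 2.43Q → Q* = 5.3644.
The Pigouvian tax equals MEC at Q*: 4.53 + 0.68×5.3644 = 8.1778.

tax = $8.18 per unit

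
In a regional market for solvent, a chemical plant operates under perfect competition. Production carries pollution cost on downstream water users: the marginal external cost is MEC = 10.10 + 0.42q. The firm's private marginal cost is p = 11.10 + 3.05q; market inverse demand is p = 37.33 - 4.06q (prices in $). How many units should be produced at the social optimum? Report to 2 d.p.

Social marginal cost = private MC + MEC = 21.20 + 3.47q.
Set SMC = demand: 21.20 + 3.47q = 37.33 - 4.06q → q* = 2.1421.

q* = 2.14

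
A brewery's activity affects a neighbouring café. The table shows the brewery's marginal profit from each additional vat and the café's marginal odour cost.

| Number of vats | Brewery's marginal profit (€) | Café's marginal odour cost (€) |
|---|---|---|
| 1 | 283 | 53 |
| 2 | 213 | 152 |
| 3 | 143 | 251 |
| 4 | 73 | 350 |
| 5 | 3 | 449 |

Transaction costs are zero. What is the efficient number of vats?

2

Bargaining reaches the level where marginal profit last exceeds marginal odour cost.
That holds through level 2 (213 ≥ 152) but not at 3 (143 < 251).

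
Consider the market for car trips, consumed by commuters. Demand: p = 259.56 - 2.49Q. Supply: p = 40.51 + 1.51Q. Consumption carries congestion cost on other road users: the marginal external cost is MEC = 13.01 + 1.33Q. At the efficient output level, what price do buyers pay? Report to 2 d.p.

Social marginal benefit = demand − MEC = 246.55 - 3.82Q.
Set SMB = MC: 246.55 - 3.82Q = 40.51 + 1.51Q → Q* = 38.6567.
Consumer price on the demand curve at Q*: 259.56 − 2.49×38.6567 = 163.3048.

P = 163.30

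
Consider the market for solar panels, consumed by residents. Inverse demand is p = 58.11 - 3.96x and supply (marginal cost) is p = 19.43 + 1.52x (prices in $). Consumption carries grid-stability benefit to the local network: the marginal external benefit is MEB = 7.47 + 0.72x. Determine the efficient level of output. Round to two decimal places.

Social marginal benefit = demand + MEB = 65.58 - 3.24x.
Set SMB = MC: 65.58 - 3.24x = 19.43 + 1.52x → x* = 9.6954.

x* = 9.70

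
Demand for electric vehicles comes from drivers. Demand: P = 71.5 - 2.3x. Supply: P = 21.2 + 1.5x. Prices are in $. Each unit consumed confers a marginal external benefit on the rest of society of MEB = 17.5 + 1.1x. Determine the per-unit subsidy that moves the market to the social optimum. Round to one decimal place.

Social marginal benefit = demand + MEB = 89.0 - 1.2x.
Set SMB = MC: 89.0 - 1.2x = 21.2 + 1.5x → x* = 25.1111.
The Pigouvian subsidy equals MEB at x*: 17.5 + 1.1×25.1111 = 45.1222.

subsidy = $45.1 per unit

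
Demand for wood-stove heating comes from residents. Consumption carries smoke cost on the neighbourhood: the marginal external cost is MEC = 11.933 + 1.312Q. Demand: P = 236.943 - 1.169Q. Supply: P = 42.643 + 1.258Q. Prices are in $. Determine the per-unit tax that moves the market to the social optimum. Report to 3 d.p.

Social marginal benefit = demand − MEC = 225.010 - 2.481Q.
Set SMB = MC: 225.010 - 2.481Q = 42.643 + 1.258Q → Q* = 48.7743.
The Pigouvian tax equals MEC at Q*: 11.933 + 1.312×48.7743 = 75.9249.

tax = $75.925 per unit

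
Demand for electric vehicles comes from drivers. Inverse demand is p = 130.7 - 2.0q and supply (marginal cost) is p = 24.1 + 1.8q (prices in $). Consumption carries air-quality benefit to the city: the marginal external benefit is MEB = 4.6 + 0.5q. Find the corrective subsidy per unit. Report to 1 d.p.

subsidy = $21.4 per unit

Social marginal benefit = demand + MEB = 135.3 - 1.5q.
Set SMB = MC: 135.3 - 1.5q = 24.1 + 1.8q → q* = 33.6970.
The Pigouvian subsidy equals MEB at q*: 4.6 + 0.5×33.6970 = 21.4485.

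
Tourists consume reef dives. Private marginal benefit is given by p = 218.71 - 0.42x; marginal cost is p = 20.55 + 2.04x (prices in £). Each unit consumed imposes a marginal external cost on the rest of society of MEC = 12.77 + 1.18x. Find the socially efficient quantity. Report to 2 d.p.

Social marginal benefit = demand − MEC = 205.94 - 1.60x.
Set SMB = MC: 205.94 - 1.60x = 20.55 + 2.04x → x* = 50.9313.

x* = 50.93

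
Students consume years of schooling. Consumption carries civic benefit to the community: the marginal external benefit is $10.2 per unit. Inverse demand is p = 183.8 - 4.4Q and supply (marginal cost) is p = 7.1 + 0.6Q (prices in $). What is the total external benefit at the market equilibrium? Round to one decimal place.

$360.5

Market equilibrium (private): 7.1 + 0.6Q = 183.8 - 4.4Q → Q_m = 35.3400.
Total external benefit = MEB × Q_m = 10.2 × 35.3400 = 360.4680.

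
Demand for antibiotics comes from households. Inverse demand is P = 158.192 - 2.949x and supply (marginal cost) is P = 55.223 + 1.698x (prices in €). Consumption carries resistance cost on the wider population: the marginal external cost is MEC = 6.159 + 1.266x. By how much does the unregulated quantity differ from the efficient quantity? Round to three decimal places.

5.786 units

Market equilibrium (private): 55.223 + 1.698x = 158.192 - 2.949x → x_m = 22.1582.
Social marginal benefit = demand − MEC = 152.033 - 4.215x.
Set SMB = MC: 152.033 - 4.215x = 55.223 + 1.698x → x* = 16.3724.
Gap = |22.1582 − 16.3724| = 5.7858.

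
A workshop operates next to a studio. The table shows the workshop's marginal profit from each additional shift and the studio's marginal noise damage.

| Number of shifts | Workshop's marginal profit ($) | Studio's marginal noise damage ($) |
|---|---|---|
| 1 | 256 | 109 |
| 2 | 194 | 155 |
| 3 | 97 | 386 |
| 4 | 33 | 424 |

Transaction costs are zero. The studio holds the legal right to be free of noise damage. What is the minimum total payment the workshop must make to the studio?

$264

Efficient level: marginal profit ≥ marginal noise damage through level 2, so k* = 2.
With the studio holding the right, the workshop must at least compensate total damage at k*: 109 + 155 = 264.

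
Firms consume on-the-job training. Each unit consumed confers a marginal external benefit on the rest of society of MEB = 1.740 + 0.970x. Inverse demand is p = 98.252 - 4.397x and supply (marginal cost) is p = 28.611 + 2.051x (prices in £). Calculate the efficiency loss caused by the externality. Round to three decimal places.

Market equilibrium (private): 28.611 + 2.051x = 98.252 - 4.397x → x_m = 10.8004.
Social marginal benefit = demand + MEB = 99.992 - 3.427x.
Set SMB = MC: 99.992 - 3.427x = 28.611 + 2.051x → x* = 13.0305.
The loss is the area between SMB and MC from x* to x_m; with linear curves that's a triangle of height MEB(x_m).
DWL = ½ × 2.2301 × 12.2164 = 13.6219.

DWL = £13.622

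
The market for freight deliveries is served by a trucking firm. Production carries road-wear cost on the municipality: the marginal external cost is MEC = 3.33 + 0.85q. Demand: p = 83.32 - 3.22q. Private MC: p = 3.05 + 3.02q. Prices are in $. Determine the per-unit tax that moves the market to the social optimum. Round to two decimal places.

tax = $12.55 per unit

Social marginal cost = private MC + MEC = 6.38 + 3.87q.
Set SMC = demand: 6.38 + 3.87q = 83.32 - 3.22q → q* = 10.8519.
The Pigouvian tax equals MEC at q*: 3.33 + 0.85×10.8519 = 12.5541.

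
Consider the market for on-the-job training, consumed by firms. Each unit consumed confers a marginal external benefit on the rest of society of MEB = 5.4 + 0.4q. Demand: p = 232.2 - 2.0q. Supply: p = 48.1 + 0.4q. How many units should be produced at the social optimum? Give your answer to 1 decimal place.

q* = 94.8

Social marginal benefit = demand + MEB = 237.6 - 1.6q.
Set SMB = MC: 237.6 - 1.6q = 48.1 + 0.4q → q* = 94.7500.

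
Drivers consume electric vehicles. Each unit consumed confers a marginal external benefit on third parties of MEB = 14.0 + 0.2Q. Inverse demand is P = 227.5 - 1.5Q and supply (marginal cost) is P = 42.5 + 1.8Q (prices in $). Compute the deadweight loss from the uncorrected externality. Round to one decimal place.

Market equilibrium (private): 42.5 + 1.8Q = 227.5 - 1.5Q → Q_m = 56.0606.
Social marginal benefit = demand + MEB = 241.5 - 1.3Q.
Set SMB = MC: 241.5 - 1.3Q = 42.5 + 1.8Q → Q* = 64.1935.
Between Q* and Q_m the wedge SMB − MC runs linearly from 0 to MEB(Q_m), so the loss is a triangle.
DWL = ½ × 8.1329 × 25.2121 = 102.5237.

DWL = $102.5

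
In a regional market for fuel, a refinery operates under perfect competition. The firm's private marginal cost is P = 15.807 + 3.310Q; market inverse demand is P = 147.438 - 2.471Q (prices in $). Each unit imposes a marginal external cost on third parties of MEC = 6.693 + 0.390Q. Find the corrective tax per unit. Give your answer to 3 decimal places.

Social marginal cost = private MC + MEC = 22.500 + 3.700Q.
Set SMC = demand: 22.500 + 3.700Q = 147.438 - 2.471Q → Q* = 20.2460.
The Pigouvian tax equals MEC at Q*: 6.693 + 0.390×20.2460 = 14.5889.

tax = $14.589 per unit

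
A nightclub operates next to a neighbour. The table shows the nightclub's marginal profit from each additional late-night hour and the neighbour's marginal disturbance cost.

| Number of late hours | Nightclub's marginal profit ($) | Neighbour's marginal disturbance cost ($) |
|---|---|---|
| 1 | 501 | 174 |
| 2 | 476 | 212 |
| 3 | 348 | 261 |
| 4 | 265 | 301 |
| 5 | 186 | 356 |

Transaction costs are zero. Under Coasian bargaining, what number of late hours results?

3

Bargaining reaches the level where marginal profit last exceeds marginal disturbance cost.
That holds through level 3 (348 ≥ 261) but not at 4 (265 < 301).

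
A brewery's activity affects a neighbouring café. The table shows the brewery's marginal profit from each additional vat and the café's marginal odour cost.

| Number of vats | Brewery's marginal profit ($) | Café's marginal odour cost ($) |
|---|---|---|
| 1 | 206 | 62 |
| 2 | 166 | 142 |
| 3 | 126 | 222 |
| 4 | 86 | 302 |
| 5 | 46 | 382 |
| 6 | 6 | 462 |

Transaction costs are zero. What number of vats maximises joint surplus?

Bargaining reaches the level where marginal profit last exceeds marginal odour cost.
That holds through level 2 (166 ≥ 142) but not at 3 (126 < 222).

2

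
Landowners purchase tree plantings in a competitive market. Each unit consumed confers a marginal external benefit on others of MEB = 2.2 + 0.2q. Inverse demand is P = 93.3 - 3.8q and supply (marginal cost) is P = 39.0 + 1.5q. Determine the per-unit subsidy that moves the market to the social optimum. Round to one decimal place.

subsidy = 4.4 per unit

Social marginal benefit = demand + MEB = 95.5 - 3.6q.
Set SMB = MC: 95.5 - 3.6q = 39.0 + 1.5q → q* = 11.0784.
The Pigouvian subsidy equals MEB at q*: 2.2 + 0.2×11.0784 = 4.4157.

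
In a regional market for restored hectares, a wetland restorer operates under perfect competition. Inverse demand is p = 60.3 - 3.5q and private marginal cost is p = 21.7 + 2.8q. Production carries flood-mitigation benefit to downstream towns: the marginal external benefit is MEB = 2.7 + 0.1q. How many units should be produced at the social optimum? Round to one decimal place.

q* = 6.7

Social marginal cost = private MC − MEB = 19.0 + 2.7q.
Set SMC = demand: 19.0 + 2.7q = 60.3 - 3.5q → q* = 6.6613.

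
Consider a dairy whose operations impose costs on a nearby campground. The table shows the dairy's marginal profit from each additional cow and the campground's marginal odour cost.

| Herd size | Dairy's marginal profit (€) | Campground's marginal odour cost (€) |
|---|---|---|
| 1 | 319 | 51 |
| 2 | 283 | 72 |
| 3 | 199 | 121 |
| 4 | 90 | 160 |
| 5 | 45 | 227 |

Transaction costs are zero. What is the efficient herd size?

Bargaining reaches the level where marginal profit last exceeds marginal odour cost.
That holds through level 3 (199 ≥ 121) but not at 4 (90 < 160).

3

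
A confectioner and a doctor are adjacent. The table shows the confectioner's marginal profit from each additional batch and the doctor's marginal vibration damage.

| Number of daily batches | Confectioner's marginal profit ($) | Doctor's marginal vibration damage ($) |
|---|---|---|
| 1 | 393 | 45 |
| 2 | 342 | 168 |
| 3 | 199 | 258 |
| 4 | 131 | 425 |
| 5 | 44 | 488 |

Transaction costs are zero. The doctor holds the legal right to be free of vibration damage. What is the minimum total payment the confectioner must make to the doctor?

$213

Efficient level: marginal profit ≥ marginal vibration damage through level 2, so k* = 2.
With the doctor holding the right, the confectioner must at least compensate total damage at k*: 45 + 168 = 213.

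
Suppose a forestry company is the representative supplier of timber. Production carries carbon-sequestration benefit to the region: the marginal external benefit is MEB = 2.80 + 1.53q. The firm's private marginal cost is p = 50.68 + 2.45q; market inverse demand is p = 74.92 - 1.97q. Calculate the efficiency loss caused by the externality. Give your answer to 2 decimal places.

Market equilibrium (private): 50.68 + 2.45q = 74.92 - 1.97q → q_m = 5.4842.
Social marginal cost = private MC − MEB = 47.88 + 0.92q.
Set SMC = demand: 47.88 + 0.92q = 74.92 - 1.97q → q* = 9.3564.
The loss is the area between SMC and demand from q* to q_m; with linear curves that's a triangle of height MEB(q_m).
DWL = ½ × 3.8722 × 11.1908 = 21.6665.

DWL = 21.67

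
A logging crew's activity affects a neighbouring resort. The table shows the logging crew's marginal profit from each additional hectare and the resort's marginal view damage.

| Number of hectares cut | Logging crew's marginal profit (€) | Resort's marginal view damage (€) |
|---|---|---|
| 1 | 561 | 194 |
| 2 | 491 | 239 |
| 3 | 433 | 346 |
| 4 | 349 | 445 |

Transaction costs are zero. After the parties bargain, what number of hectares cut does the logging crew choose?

3

Bargaining reaches the level where marginal profit last exceeds marginal view damage.
That holds through level 3 (433 ≥ 346) but not at 4 (349 < 445).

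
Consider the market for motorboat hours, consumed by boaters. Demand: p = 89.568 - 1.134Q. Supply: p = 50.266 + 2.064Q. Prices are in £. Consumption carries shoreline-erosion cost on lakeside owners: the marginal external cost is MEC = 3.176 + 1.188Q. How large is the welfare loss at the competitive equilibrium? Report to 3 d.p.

Market equilibrium (private): 50.266 + 2.064Q = 89.568 - 1.134Q → Q_m = 12.2896.
Social marginal benefit = demand − MEC = 86.392 - 2.322Q.
Set SMB = MC: 86.392 - 2.322Q = 50.266 + 2.064Q → Q* = 8.2367.
The welfare-loss triangle has base |Q_m − Q*| and height MEC(Q_m) (the vertical gap between SMB and MC is zero at Q* and MEC at Q_m).
DWL = ½ × 4.0529 × 17.7760 = 36.0222.

DWL = £36.022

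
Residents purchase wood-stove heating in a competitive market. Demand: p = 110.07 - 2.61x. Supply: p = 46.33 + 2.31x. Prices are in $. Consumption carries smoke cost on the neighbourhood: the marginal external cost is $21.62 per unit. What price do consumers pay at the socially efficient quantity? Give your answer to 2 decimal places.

P = $87.73

Social marginal benefit = demand − MEC = 88.45 - 2.61x.
Set SMB = MC: 88.45 - 2.61x = 46.33 + 2.31x → x* = 8.5610.
Consumer price on the demand curve at x*: 110.07 − 2.61×8.5610 = 87.7258.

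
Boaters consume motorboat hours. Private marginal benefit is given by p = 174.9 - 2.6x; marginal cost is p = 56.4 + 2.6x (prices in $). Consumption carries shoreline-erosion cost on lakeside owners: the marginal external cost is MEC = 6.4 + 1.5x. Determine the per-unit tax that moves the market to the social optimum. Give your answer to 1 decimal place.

Social marginal benefit = demand − MEC = 168.5 - 4.1x.
Set SMB = MC: 168.5 - 4.1x = 56.4 + 2.6x → x* = 16.7313.
The Pigouvian tax equals MEC at x*: 6.4 + 1.5×16.7313 = 31.4970.

tax = $31.5 per unit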